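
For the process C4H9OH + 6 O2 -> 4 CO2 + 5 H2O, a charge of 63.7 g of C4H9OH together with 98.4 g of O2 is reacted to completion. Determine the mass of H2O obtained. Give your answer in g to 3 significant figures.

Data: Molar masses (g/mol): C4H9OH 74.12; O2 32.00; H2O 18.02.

n(C4H9OH) = 63.70 / 74.12 = 0.8594 mol
n(O2) = 98.40 / 32.00 = 3.075 mol
n/ν for C4H9OH = 0.8594/1 = 0.8594
n/ν for O2 = 3.075/6 = 0.5125
Smallest n/ν is O2 → limiting reagent.
n(H2O) = (5/6) × 3.075 = 2.563 mol
mass = 2.563 × 18.02 = 46.19 g

46.2 g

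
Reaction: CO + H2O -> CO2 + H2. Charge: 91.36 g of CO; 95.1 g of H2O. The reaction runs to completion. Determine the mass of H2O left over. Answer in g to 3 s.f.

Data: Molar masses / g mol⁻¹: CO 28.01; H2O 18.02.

n(CO) = 91.36 / 28.01 = 3.262 mol
n(H2O) = 95.10 / 18.02 = 5.277 mol
n/ν → CO: 3.262, H2O: 5.277; CO is limiting.
H2O consumed = (1/1) × 3.262 = 3.262 mol
H2O remaining = 5.277 − 3.262 = 2.015 mol
mass = 2.015 × 18.02 = 36.31 g

36.3 g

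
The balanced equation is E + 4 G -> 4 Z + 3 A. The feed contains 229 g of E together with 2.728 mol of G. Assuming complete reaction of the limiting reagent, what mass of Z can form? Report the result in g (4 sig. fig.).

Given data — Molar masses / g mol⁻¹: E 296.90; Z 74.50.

n(E) = 229.0 / 296.90 = 0.7713 mol
n(G) = 2.728 mol
n/ν for E = 0.7713/1 = 0.7713
n/ν for G = 2.728/4 = 0.6820
Smallest n/ν is G → limiting reagent.
n(Z) = (4/4) × 2.728 = 2.728 mol
mass = 2.728 × 74.50 = 203.2 g

203.2 g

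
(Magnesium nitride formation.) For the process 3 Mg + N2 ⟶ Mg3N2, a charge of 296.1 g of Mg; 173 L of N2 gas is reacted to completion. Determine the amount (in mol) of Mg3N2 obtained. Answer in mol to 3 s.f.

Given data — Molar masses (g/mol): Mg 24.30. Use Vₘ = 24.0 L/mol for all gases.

n(Mg) = 296.1 / 24.30 = 12.19 mol
n(N2) = 173.0 / 24.0 = 7.208 mol
n/ν for Mg = 12.19/3 = 4.063
n/ν for N2 = 7.208/1 = 7.208
Smallest n/ν is Mg → limiting reagent.
n(Mg3N2) = (1/3) × 12.19 = 4.063 mol

4.06 mol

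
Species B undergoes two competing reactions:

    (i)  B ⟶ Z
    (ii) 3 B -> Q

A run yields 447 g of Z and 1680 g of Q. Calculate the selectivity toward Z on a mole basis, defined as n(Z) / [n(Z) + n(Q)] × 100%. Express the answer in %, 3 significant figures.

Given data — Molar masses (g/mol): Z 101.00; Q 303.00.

44.4 %

n(Z) = 447 / 101.00 = 4.426 mol
n(Q) = 1680 / 303.00 = 5.545 mol
selectivity = 4.426/(4.426+5.545) × 100 = 44.39 %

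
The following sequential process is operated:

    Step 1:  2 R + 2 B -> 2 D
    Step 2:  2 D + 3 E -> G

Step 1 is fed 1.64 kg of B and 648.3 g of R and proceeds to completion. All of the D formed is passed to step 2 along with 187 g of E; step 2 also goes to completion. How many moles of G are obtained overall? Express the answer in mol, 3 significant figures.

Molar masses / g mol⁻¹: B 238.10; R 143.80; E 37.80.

1.65 mol

Step 1:
n(B) = 1.640×1000 / 238.10 = 6.888 mol
n(R) = 648.3 / 143.80 = 4.508 mol
n/ν for B = 6.888/2 = 3.444
n/ν for R = 4.508/2 = 2.254
Smallest n/ν is R → limiting reagent.
n(D) produced = (2/2) × 4.508 = 4.508 mol
Step 2:
n(D) available = 4.508 mol
n(E) = 187.0 / 37.80 = 4.947 mol
n/ν for D = 4.508/2 = 2.254
n/ν for E = 4.947/3 = 1.649
Smallest n/ν is E → limiting reagent.
n(G) = (1/3) × 4.947 = 1.649 mol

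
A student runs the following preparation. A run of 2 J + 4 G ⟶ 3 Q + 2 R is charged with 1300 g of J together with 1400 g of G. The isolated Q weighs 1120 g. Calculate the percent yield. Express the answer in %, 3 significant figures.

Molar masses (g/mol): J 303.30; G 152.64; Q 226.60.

76.9 %

n(J) = 1300 / 303.30 = 4.286 mol
n(G) = 1400 / 152.64 = 9.172 mol
n/ν for J = 4.286/2 = 2.143
n/ν for G = 9.172/4 = 2.293
Smallest n/ν is J → limiting reagent.
theoretical n(Q) = (3/2) × 4.286 = 6.429 mol → 1457 g
% yield = 1120 / 1457 × 100 = 76.87 %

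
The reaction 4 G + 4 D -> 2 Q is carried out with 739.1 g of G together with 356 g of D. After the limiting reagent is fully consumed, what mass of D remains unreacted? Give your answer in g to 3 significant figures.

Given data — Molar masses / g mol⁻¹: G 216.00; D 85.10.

n(G) = 739.1 / 216.00 = 3.422 mol
n(D) = 356.0 / 85.10 = 4.183 mol
n/ν for G = 3.422/4 = 0.8555
n/ν for D = 4.183/4 = 1.046
Smallest n/ν is G → limiting reagent.
D consumed = (4/4) × 3.422 = 3.422 mol
D remaining = 4.183 − 3.422 = 0.7610 mol
mass = 0.7610 × 85.10 = 64.76 g

64.8 g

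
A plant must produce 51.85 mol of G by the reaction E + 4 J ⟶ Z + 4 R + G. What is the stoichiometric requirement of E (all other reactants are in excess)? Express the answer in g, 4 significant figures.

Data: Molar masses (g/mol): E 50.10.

2598 g

n(G) = 51.85 mol
n(E) = (1/1) × 51.85 = 51.85 mol
mass = 51.85 × 50.10 = 2598 g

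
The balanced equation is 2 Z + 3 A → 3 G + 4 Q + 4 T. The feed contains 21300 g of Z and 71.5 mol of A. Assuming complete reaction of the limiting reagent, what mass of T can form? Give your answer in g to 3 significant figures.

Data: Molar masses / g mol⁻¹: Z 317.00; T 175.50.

n(Z) = 21300 / 317.00 = 67.19 mol
n(A) = 71.50 mol
n/ν for Z = 67.19/2 = 33.60
n/ν for A = 71.50/3 = 23.83
Smallest n/ν is A → limiting reagent.
n(T) = (4/3) × 71.50 = 95.33 mol
mass = 95.33 × 175.50 = 16730 g

16700 g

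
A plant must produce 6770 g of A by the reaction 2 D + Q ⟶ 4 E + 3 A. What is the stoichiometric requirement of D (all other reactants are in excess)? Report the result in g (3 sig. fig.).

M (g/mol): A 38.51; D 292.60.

n(A) = 6770 / 38.51 = 175.8 mol
n(D) = (2/3) × 175.8 = 117.2 mol
mass = 117.2 × 292.60 = 34290 g

34300 g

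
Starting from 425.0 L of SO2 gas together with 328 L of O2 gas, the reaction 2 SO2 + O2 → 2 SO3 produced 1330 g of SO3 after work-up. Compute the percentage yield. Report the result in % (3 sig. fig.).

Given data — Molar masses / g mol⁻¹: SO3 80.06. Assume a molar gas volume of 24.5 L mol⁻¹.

95.8 %

n(SO2) = 425.0 / 24.5 = 17.35 mol
n(O2) = 328.0 / 24.5 = 13.39 mol
n/ν → SO2: 8.675, O2: 13.39; SO2 is limiting.
theoretical n(SO3) = (2/2) × 17.35 = 17.35 mol → 1389 g
% yield = 1330 / 1389 × 100 = 95.75 %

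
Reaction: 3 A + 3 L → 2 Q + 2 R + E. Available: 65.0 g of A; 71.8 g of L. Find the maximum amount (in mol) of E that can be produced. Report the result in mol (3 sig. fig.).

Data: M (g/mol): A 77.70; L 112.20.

n(A) = 65.00 / 77.70 = 0.8366 mol
n(L) = 71.80 / 112.20 = 0.6399 mol
n/ν → A: 0.2789, L: 0.2133; L is limiting.
n(E) = (1/3) × 0.6399 = 0.2133 mol

0.213 mol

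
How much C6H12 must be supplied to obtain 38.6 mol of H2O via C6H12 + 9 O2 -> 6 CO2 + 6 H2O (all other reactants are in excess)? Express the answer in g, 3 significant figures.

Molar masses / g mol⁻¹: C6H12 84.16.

n(H2O) = 38.60 mol
n(C6H12) = (1/6) × 38.60 = 6.433 mol
mass = 6.433 × 84.16 = 541.4 g

541 g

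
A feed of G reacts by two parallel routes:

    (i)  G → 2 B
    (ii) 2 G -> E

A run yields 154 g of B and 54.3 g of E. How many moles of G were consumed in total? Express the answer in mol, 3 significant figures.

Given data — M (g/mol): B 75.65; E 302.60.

1.38 mol

n(B) = 154 / 75.65 = 2.036 mol
n(E) = 54.3 / 302.60 = 0.1794 mol
n(G) via (i) = (1/2)×2.036 = 1.018 mol
n(G) via (ii) = (2/1)×0.1794 = 0.3588 mol
total n(G) = 1.018 + 0.3588 = 1.377 mol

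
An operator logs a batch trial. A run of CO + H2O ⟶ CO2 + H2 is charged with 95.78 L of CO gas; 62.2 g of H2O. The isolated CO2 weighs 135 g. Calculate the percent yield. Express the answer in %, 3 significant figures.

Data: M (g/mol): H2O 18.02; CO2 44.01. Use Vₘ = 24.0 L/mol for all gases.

88.9 %

n(CO) = 95.78 / 24.0 = 3.991 mol
n(H2O) = 62.20 / 18.02 = 3.452 mol
n/ν → CO: 3.991, H2O: 3.452; H2O is limiting.
theoretical n(CO2) = (1/1) × 3.452 = 3.452 mol → 151.9 g
% yield = 135 / 151.9 × 100 = 88.87 %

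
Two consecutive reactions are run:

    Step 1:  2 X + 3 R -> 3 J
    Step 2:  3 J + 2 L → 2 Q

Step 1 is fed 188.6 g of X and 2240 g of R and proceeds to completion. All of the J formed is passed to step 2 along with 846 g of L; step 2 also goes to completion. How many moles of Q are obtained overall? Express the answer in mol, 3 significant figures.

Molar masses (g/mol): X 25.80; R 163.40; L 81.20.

7.31 mol

Step 1:
n(X) = 188.6 / 25.80 = 7.310 mol
n(R) = 2240 / 163.40 = 13.71 mol
n/ν → X: 3.655, R: 4.570; X is limiting.
n(J) produced = (3/2) × 7.310 = 10.97 mol
Step 2:
n(J) available = 10.97 mol
n(L) = 846.0 / 81.20 = 10.42 mol
n/ν → J: 3.657, L: 5.210; J is limiting.
n(Q) = (2/3) × 10.97 = 7.313 mol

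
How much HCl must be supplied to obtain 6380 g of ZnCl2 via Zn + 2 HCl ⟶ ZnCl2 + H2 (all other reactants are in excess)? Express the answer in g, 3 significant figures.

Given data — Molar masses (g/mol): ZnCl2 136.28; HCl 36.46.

3410 g

n(ZnCl2) = 6380 / 136.28 = 46.82 mol
n(HCl) = (2/1) × 46.82 = 93.64 mol
mass = 93.64 × 36.46 = 3414 g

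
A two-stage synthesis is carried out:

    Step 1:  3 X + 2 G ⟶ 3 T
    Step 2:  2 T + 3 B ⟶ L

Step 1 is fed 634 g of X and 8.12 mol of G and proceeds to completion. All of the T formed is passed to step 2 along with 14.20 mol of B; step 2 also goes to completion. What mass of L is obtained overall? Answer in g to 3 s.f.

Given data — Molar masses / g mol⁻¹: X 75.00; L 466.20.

Step 1:
n(X) = 634.0 / 75.00 = 8.453 mol
n(G) = 8.120 mol
n/ν for X = 8.453/3 = 2.818
n/ν for G = 8.120/2 = 4.060
Smallest n/ν is X → limiting reagent.
n(T) produced = (3/3) × 8.453 = 8.453 mol
Step 2:
n(T) available = 8.453 mol
n(B) = 14.20 mol
n/ν for T = 8.453/2 = 4.227
n/ν for B = 14.20/3 = 4.733
Smallest n/ν is T → limiting reagent.
n(L) = (1/2) × 8.453 = 4.227 mol
mass = 4.227 × 466.20 = 1971 g

1970 g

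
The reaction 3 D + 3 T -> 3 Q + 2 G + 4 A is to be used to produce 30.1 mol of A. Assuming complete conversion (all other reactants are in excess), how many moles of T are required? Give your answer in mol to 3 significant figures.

22.6 mol

n(A) = 30.10 mol
n(T) = (3/4) × 30.10 = 22.58 mol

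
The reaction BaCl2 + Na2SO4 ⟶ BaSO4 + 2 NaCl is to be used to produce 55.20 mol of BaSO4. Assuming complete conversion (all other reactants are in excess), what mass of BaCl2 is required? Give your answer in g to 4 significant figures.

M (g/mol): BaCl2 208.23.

n(BaSO4) = 55.20 mol
n(BaCl2) = (1/1) × 55.20 = 55.20 mol
mass = 55.20 × 208.23 = 11490 g

11490 g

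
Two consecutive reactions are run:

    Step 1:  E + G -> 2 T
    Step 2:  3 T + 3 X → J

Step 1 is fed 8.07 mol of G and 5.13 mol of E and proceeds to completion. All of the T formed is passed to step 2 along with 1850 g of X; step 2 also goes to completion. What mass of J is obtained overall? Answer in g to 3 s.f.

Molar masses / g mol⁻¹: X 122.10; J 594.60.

2030 g

Step 1:
n(G) = 8.070 mol
n(E) = 5.130 mol
n/ν for G = 8.070/1 = 8.070
n/ν for E = 5.130/1 = 5.130
Smallest n/ν is E → limiting reagent.
n(T) produced = (2/1) × 5.130 = 10.26 mol
Step 2:
n(T) available = 10.26 mol
n(X) = 1850 / 122.10 = 15.15 mol
n/ν for T = 10.26/3 = 3.420
n/ν for X = 15.15/3 = 5.050
Smallest n/ν is T → limiting reagent.
n(J) = (1/3) × 10.26 = 3.420 mol
mass = 3.420 × 594.60 = 2034 g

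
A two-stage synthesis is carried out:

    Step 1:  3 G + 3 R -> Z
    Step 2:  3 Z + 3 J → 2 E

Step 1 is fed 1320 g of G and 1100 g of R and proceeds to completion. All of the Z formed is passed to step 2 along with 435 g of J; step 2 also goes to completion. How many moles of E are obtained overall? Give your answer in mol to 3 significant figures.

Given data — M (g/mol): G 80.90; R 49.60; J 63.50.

3.63 mol

Step 1:
n(G) = 1320 / 80.90 = 16.32 mol
n(R) = 1100 / 49.60 = 22.18 mol
n/ν for G = 16.32/3 = 5.440
n/ν for R = 22.18/3 = 7.393
Smallest n/ν is G → limiting reagent.
n(Z) produced = (1/3) × 16.32 = 5.440 mol
Step 2:
n(Z) available = 5.440 mol
n(J) = 435.0 / 63.50 = 6.850 mol
n/ν for Z = 5.440/3 = 1.813
n/ν for J = 6.850/3 = 2.283
Smallest n/ν is Z → limiting reagent.
n(E) = (2/3) × 5.440 = 3.627 mol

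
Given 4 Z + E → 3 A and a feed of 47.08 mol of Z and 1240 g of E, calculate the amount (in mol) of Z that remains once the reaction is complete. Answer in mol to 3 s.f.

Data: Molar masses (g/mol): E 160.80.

16.2 mol

n(Z) = 47.08 mol
n(E) = 1240 / 160.80 = 7.711 mol
n/ν → Z: 11.77, E: 7.711; E is limiting.
Z consumed = (4/1) × 7.711 = 30.84 mol
Z remaining = 47.08 − 30.84 = 16.24 mol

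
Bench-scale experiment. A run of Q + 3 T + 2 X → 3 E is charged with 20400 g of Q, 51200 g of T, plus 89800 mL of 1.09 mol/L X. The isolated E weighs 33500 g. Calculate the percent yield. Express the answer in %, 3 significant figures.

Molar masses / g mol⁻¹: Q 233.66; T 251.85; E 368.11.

62.0 %

n(Q) = 20400 / 233.66 = 87.31 mol
n(T) = 51200 / 251.85 = 203.3 mol
n(X) = 1.09 × 89800/1000 = 97.88 mol
n/ν for Q = 87.31/1 = 87.31
n/ν for T = 203.3/3 = 67.77
n/ν for X = 97.88/2 = 48.94
Smallest n/ν is X → limiting reagent.
theoretical n(E) = (3/2) × 97.88 = 146.8 mol → 54040 g
% yield = 33500 / 54040 × 100 = 61.99 %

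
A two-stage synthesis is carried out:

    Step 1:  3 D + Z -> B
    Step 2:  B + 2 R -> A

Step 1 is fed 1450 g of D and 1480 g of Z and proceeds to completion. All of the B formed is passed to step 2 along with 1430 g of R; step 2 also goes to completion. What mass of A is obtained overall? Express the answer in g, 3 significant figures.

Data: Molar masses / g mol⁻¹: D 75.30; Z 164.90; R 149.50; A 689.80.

Step 1:
n(D) = 1450 / 75.30 = 19.26 mol
n(Z) = 1480 / 164.90 = 8.975 mol
n/ν for D = 19.26/3 = 6.420
n/ν for Z = 8.975/1 = 8.975
Smallest n/ν is D → limiting reagent.
n(B) produced = (1/3) × 19.26 = 6.420 mol
Step 2:
n(B) available = 6.420 mol
n(R) = 1430 / 149.50 = 9.565 mol
n/ν for B = 6.420/1 = 6.420
n/ν for R = 9.565/2 = 4.783
Smallest n/ν is R → limiting reagent.
n(A) = (1/2) × 9.565 = 4.783 mol
mass = 4.783 × 689.80 = 3299 g

3300 g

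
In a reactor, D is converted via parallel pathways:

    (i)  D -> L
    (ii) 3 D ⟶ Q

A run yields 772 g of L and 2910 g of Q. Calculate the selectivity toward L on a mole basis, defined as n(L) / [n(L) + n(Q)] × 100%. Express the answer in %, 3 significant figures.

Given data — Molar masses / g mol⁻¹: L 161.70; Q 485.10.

n(L) = 772 / 161.70 = 4.774 mol
n(Q) = 2910 / 485.10 = 5.999 mol
selectivity = 4.774/(4.774+5.999) × 100 = 44.31 %

44.3 %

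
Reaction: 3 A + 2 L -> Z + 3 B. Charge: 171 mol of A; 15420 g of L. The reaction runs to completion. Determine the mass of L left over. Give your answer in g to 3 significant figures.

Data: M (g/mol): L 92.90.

4830 g

n(A) = 171.0 mol
n(L) = 15420 / 92.90 = 166.0 mol
n/ν → A: 57.00, L: 83.00; A is limiting.
L consumed = (2/3) × 171.0 = 114.0 mol
L remaining = 166.0 − 114.0 = 52.00 mol
mass = 52.00 × 92.90 = 4831 g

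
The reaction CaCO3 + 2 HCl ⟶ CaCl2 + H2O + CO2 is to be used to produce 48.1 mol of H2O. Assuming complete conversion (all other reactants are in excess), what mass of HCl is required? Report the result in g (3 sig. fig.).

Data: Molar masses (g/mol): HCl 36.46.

3510 g

n(H2O) = 48.10 mol
n(HCl) = (2/1) × 48.10 = 96.20 mol
mass = 96.20 × 36.46 = 3507 g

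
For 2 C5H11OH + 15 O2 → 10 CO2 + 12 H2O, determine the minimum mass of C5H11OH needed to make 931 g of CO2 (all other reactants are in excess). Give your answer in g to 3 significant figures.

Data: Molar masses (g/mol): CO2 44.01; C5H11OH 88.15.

n(CO2) = 931 / 44.01 = 21.15 mol
n(C5H11OH) = (2/10) × 21.15 = 4.230 mol
mass = 4.230 × 88.15 = 372.9 g

373 g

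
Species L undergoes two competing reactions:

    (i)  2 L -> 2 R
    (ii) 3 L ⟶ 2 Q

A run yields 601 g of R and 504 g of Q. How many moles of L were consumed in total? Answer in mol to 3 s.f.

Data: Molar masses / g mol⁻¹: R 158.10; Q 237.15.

6.99 mol

n(R) = 601 / 158.10 = 3.801 mol
n(Q) = 504 / 237.15 = 2.125 mol
n(L) via (i) = (2/2)×3.801 = 3.801 mol
n(L) via (ii) = (3/2)×2.125 = 3.188 mol
total n(L) = 3.801 + 3.188 = 6.989 mol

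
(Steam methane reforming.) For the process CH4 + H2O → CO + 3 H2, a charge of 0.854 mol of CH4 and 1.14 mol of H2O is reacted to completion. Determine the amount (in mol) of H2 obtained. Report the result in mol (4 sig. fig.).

2.562 mol

n(CH4) = 0.8540 mol
n(H2O) = 1.140 mol
n/ν for CH4 = 0.8540/1 = 0.8540
n/ν for H2O = 1.140/1 = 1.140
Smallest n/ν is CH4 → limiting reagent.
n(H2) = (3/1) × 0.8540 = 2.562 mol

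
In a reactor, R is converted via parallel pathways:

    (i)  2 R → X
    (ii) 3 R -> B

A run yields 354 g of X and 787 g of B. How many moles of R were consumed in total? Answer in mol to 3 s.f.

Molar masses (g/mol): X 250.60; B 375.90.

n(X) = 354 / 250.60 = 1.413 mol
n(B) = 787 / 375.90 = 2.094 mol
n(R) via (i) = (2/1)×1.413 = 2.826 mol
n(R) via (ii) = (3/1)×2.094 = 6.282 mol
total n(R) = 2.826 + 6.282 = 9.108 mol

9.11 mol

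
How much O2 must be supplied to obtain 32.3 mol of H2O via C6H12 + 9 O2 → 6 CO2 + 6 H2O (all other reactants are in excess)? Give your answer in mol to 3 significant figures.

48.5 mol

n(H2O) = 32.30 mol
n(O2) = (9/6) × 32.30 = 48.45 mol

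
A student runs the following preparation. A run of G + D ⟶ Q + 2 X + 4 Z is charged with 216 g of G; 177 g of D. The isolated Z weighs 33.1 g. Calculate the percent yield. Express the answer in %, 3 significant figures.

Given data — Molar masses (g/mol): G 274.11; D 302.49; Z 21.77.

65.0 %

n(G) = 216.0 / 274.11 = 0.7880 mol
n(D) = 177.0 / 302.49 = 0.5851 mol
n/ν for G = 0.7880/1 = 0.7880
n/ν for D = 0.5851/1 = 0.5851
Smallest n/ν is D → limiting reagent.
theoretical n(Z) = (4/1) × 0.5851 = 2.340 mol → 50.94 g
% yield = 33.1 / 50.94 × 100 = 64.98 %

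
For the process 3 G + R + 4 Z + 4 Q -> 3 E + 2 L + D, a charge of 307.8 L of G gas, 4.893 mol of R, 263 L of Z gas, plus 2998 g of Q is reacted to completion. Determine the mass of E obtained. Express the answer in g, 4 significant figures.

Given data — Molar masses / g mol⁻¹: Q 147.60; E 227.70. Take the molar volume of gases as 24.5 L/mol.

1833 g

n(G) = 307.8 / 24.5 = 12.56 mol
n(R) = 4.893 mol
n(Z) = 263.0 / 24.5 = 10.73 mol
n(Q) = 2998 / 147.60 = 20.31 mol
n/ν for G = 12.56/3 = 4.187
n/ν for R = 4.893/1 = 4.893
n/ν for Z = 10.73/4 = 2.683
n/ν for Q = 20.31/4 = 5.078
Smallest n/ν is Z → limiting reagent.
n(E) = (3/4) × 10.73 = 8.048 mol
mass = 8.048 × 227.70 = 1833 g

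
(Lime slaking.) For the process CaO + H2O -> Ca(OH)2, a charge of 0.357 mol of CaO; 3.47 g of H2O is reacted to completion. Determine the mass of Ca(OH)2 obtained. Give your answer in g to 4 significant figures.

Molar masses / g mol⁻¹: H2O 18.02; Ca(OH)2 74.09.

14.27 g

n(CaO) = 0.3570 mol
n(H2O) = 3.470 / 18.02 = 0.1926 mol
n/ν → CaO: 0.3570, H2O: 0.1926; H2O is limiting.
n(Ca(OH)2) = (1/1) × 0.1926 = 0.1926 mol
mass = 0.1926 × 74.09 = 14.27 g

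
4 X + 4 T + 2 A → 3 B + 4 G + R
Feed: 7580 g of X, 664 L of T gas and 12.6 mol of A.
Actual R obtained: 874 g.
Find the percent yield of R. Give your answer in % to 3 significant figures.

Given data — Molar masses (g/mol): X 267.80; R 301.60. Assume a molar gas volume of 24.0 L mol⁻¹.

n(X) = 7580 / 267.80 = 28.30 mol
n(T) = 664.0 / 24.0 = 27.67 mol
n(A) = 12.60 mol
n/ν → X: 7.075, T: 6.918, A: 6.300; A is limiting.
theoretical n(R) = (1/2) × 12.60 = 6.300 mol → 1900 g
% yield = 874 / 1900 × 100 = 46.00 %

46.0 %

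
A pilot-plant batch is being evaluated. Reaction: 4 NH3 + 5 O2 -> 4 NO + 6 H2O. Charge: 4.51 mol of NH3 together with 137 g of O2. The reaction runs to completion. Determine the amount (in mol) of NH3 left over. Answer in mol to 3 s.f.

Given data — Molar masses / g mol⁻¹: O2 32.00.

n(NH3) = 4.510 mol
n(O2) = 137.0 / 32.00 = 4.281 mol
n/ν for NH3 = 4.510/4 = 1.128
n/ν for O2 = 4.281/5 = 0.8562
Smallest n/ν is O2 → limiting reagent.
NH3 consumed = (4/5) × 4.281 = 3.425 mol
NH3 remaining = 4.510 − 3.425 = 1.085 mol

1.09 mol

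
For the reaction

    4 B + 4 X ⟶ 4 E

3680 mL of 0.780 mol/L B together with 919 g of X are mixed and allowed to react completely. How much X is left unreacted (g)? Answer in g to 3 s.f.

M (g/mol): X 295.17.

71.7 g

n(B) = 0.780 × 3680/1000 = 2.870 mol
n(X) = 919.0 / 295.17 = 3.113 mol
n/ν → B: 0.7175, X: 0.7783; B is limiting.
X consumed = (4/4) × 2.870 = 2.870 mol
X remaining = 3.113 − 2.870 = 0.2430 mol
mass = 0.2430 × 295.17 = 71.73 g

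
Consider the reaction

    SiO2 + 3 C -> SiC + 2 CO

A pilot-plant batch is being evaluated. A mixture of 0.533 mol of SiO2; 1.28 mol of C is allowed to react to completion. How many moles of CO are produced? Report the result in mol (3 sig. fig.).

n(SiO2) = 0.5330 mol
n(C) = 1.280 mol
n/ν → SiO2: 0.5330, C: 0.4267; C is limiting.
n(CO) = (2/3) × 1.280 = 0.8533 mol

0.853 mol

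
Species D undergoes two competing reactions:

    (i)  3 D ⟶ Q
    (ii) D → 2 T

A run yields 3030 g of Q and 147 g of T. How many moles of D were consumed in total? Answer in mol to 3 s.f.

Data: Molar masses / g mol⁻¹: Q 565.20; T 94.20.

16.9 mol

n(Q) = 3030 / 565.20 = 5.361 mol
n(T) = 147 / 94.20 = 1.561 mol
n(D) via (i) = (3/1)×5.361 = 16.08 mol
n(D) via (ii) = (1/2)×1.561 = 0.7805 mol
total n(D) = 16.08 + 0.7805 = 16.86 mol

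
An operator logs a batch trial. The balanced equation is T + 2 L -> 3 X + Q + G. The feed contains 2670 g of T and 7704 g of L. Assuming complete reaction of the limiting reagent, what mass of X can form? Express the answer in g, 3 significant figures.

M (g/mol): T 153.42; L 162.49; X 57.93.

n(T) = 2670 / 153.42 = 17.40 mol
n(L) = 7704 / 162.49 = 47.41 mol
n/ν for T = 17.40/1 = 17.40
n/ν for L = 47.41/2 = 23.71
Smallest n/ν is T → limiting reagent.
n(X) = (3/1) × 17.40 = 52.20 mol
mass = 52.20 × 57.93 = 3024 g

3020 g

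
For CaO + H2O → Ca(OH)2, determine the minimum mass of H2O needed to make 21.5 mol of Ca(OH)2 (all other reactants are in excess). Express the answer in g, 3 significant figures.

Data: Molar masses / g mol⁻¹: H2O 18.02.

n(Ca(OH)2) = 21.50 mol
n(H2O) = (1/1) × 21.50 = 21.50 mol
mass = 21.50 × 18.02 = 387.4 g

387 g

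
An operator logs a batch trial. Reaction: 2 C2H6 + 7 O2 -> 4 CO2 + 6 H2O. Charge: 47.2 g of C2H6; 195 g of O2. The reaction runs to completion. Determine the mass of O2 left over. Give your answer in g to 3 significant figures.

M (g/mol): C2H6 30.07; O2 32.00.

19.2 g

n(C2H6) = 47.20 / 30.07 = 1.570 mol
n(O2) = 195.0 / 32.00 = 6.094 mol
n/ν → C2H6: 0.7850, O2: 0.8706; C2H6 is limiting.
O2 consumed = (7/2) × 1.570 = 5.495 mol
O2 remaining = 6.094 − 5.495 = 0.5990 mol
mass = 0.5990 × 32.00 = 19.17 g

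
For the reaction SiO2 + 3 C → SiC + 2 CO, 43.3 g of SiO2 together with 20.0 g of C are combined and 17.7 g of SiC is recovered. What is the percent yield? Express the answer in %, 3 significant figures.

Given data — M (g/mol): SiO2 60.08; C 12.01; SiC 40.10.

79.5 %

n(SiO2) = 43.30 / 60.08 = 0.7207 mol
n(C) = 20.00 / 12.01 = 1.665 mol
n/ν for SiO2 = 0.7207/1 = 0.7207
n/ν for C = 1.665/3 = 0.5550
Smallest n/ν is C → limiting reagent.
theoretical n(SiC) = (1/3) × 1.665 = 0.5550 mol → 22.26 g
% yield = 17.7 / 22.26 × 100 = 79.51 %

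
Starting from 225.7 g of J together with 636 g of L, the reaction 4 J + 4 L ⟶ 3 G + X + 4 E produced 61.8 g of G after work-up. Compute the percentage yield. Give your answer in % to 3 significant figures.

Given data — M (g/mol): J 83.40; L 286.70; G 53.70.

n(J) = 225.7 / 83.40 = 2.706 mol
n(L) = 636.0 / 286.70 = 2.218 mol
n/ν for J = 2.706/4 = 0.6765
n/ν for L = 2.218/4 = 0.5545
Smallest n/ν is L → limiting reagent.
theoretical n(G) = (3/4) × 2.218 = 1.664 mol → 89.36 g
% yield = 61.8 / 89.36 × 100 = 69.16 %

69.2 %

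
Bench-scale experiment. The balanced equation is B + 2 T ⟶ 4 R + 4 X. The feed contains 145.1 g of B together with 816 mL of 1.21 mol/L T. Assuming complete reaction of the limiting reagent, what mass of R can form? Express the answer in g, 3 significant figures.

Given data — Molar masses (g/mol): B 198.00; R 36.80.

n(B) = 145.1 / 198.00 = 0.7328 mol
n(T) = 1.21 × 816.0/1000 = 0.9874 mol
n/ν → B: 0.7328, T: 0.4937; T is limiting.
n(R) = (4/2) × 0.9874 = 1.975 mol
mass = 1.975 × 36.80 = 72.68 g

72.7 g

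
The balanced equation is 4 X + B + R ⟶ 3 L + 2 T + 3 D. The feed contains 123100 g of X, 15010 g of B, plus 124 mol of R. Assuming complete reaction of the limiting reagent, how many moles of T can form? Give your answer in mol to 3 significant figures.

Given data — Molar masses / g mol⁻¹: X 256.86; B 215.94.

139 mol

n(X) = 123100 / 256.86 = 479.2 mol
n(B) = 15010 / 215.94 = 69.51 mol
n(R) = 124.0 mol
n/ν → X: 119.8, B: 69.51, R: 124.0; B is limiting.
n(T) = (2/1) × 69.51 = 139.0 mol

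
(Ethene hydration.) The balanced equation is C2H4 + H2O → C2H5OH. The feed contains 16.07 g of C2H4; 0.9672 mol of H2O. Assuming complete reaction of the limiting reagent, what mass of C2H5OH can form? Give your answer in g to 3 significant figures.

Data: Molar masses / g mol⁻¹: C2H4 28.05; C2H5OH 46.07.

26.4 g

n(C2H4) = 16.07 / 28.05 = 0.5729 mol
n(H2O) = 0.9672 mol
n/ν → C2H4: 0.5729, H2O: 0.9672; C2H4 is limiting.
n(C2H5OH) = (1/1) × 0.5729 = 0.5729 mol
mass = 0.5729 × 46.07 = 26.39 g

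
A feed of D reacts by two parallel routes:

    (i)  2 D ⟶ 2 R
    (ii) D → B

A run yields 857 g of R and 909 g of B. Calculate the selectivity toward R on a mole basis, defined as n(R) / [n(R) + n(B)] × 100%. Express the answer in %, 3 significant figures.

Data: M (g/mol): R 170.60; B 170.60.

n(R) = 857 / 170.60 = 5.023 mol
n(B) = 909 / 170.60 = 5.328 mol
selectivity = 5.023/(5.023+5.328) × 100 = 48.53 %

48.5 %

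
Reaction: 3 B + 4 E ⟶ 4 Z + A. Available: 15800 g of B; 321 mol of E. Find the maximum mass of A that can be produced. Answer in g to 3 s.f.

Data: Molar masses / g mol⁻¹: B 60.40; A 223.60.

17900 g

n(B) = 15800 / 60.40 = 261.6 mol
n(E) = 321.0 mol
n/ν → B: 87.20, E: 80.25; E is limiting.
n(A) = (1/4) × 321.0 = 80.25 mol
mass = 80.25 × 223.60 = 17940 g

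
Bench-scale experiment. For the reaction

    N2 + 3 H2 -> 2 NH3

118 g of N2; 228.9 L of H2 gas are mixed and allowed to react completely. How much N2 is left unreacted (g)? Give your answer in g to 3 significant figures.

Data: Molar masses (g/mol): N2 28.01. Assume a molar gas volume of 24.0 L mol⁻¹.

n(N2) = 118.0 / 28.01 = 4.213 mol
n(H2) = 228.9 / 24.0 = 9.538 mol
n/ν → N2: 4.213, H2: 3.179; H2 is limiting.
N2 consumed = (1/3) × 9.538 = 3.179 mol
N2 remaining = 4.213 − 3.179 = 1.034 mol
mass = 1.034 × 28.01 = 28.96 g

29.0 g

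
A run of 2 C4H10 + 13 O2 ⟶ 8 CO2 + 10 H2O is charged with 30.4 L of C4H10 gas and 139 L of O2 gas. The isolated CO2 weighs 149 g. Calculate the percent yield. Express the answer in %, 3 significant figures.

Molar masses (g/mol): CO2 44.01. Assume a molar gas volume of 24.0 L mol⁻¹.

95.0 %

n(C4H10) = 30.40 / 24.0 = 1.267 mol
n(O2) = 139.0 / 24.0 = 5.792 mol
n/ν for C4H10 = 1.267/2 = 0.6335
n/ν for O2 = 5.792/13 = 0.4455
Smallest n/ν is O2 → limiting reagent.
theoretical n(CO2) = (8/13) × 5.792 = 3.564 mol → 156.9 g
% yield = 149 / 156.9 × 100 = 94.96 %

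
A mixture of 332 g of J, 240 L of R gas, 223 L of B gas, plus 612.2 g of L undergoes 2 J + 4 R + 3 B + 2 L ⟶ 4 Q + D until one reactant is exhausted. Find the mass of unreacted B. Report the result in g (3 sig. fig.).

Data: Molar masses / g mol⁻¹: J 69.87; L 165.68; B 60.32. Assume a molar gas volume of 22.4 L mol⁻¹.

266 g

n(J) = 332.0 / 69.87 = 4.752 mol
n(R) = 240.0 / 22.4 = 10.71 mol
n(B) = 223.0 / 22.4 = 9.955 mol
n(L) = 612.2 / 165.68 = 3.695 mol
n/ν → J: 2.376, R: 2.678, B: 3.318, L: 1.848; L is limiting.
B consumed = (3/2) × 3.695 = 5.543 mol
B remaining = 9.955 − 5.543 = 4.412 mol
mass = 4.412 × 60.32 = 266.1 g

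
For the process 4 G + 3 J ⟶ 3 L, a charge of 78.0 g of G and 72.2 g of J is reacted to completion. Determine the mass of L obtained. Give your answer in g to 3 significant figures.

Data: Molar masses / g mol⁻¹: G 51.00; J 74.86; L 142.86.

138 g

n(G) = 78.00 / 51.00 = 1.529 mol
n(J) = 72.20 / 74.86 = 0.9645 mol
n/ν for G = 1.529/4 = 0.3823
n/ν for J = 0.9645/3 = 0.3215
Smallest n/ν is J → limiting reagent.
n(L) = (3/3) × 0.9645 = 0.9645 mol
mass = 0.9645 × 142.86 = 137.8 g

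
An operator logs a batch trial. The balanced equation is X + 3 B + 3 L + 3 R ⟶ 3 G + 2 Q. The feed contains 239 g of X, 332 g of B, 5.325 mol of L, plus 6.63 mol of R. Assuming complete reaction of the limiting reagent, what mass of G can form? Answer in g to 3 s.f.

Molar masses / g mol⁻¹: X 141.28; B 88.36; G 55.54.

n(X) = 239.0 / 141.28 = 1.692 mol
n(B) = 332.0 / 88.36 = 3.757 mol
n(L) = 5.325 mol
n(R) = 6.630 mol
n/ν for X = 1.692/1 = 1.692
n/ν for B = 3.757/3 = 1.252
n/ν for L = 5.325/3 = 1.775
n/ν for R = 6.630/3 = 2.210
Smallest n/ν is B → limiting reagent.
n(G) = (3/3) × 3.757 = 3.757 mol
mass = 3.757 × 55.54 = 208.7 g

209 g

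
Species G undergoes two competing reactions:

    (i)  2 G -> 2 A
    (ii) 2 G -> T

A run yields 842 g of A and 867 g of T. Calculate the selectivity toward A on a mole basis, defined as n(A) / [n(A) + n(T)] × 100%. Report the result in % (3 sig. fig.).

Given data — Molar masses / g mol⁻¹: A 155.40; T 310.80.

66.0 %

n(A) = 842 / 155.40 = 5.418 mol
n(T) = 867 / 310.80 = 2.790 mol
selectivity = 5.418/(5.418+2.790) × 100 = 66.01 %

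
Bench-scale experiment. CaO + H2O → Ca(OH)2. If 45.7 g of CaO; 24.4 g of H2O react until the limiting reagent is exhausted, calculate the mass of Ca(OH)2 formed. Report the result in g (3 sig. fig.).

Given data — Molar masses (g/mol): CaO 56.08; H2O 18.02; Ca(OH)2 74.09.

60.4 g

n(CaO) = 45.70 / 56.08 = 0.8149 mol
n(H2O) = 24.40 / 18.02 = 1.354 mol
n/ν for CaO = 0.8149/1 = 0.8149
n/ν for H2O = 1.354/1 = 1.354
Smallest n/ν is CaO → limiting reagent.
n(Ca(OH)2) = (1/1) × 0.8149 = 0.8149 mol
mass = 0.8149 × 74.09 = 60.38 g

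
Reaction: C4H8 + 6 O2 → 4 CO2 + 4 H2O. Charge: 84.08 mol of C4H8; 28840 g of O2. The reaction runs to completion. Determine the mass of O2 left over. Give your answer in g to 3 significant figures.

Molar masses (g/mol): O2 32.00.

n(C4H8) = 84.08 mol
n(O2) = 28840 / 32.00 = 901.3 mol
n/ν for C4H8 = 84.08/1 = 84.08
n/ν for O2 = 901.3/6 = 150.2
Smallest n/ν is C4H8 → limiting reagent.
O2 consumed = (6/1) × 84.08 = 504.5 mol
O2 remaining = 901.3 − 504.5 = 396.8 mol
mass = 396.8 × 32.00 = 12700 g

12700 g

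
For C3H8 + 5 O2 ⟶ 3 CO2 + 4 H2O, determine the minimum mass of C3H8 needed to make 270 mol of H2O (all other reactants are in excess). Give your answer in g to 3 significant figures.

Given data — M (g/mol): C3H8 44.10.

2980 g

n(H2O) = 270.0 mol
n(C3H8) = (1/4) × 270.0 = 67.50 mol
mass = 67.50 × 44.10 = 2977 g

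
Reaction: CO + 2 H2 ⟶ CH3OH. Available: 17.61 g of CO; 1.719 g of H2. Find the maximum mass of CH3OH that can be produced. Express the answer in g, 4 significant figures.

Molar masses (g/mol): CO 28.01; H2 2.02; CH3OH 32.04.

n(CO) = 17.61 / 28.01 = 0.6287 mol
n(H2) = 1.719 / 2.02 = 0.8510 mol
n/ν for CO = 0.6287/1 = 0.6287
n/ν for H2 = 0.8510/2 = 0.4255
Smallest n/ν is H2 → limiting reagent.
n(CH3OH) = (1/2) × 0.8510 = 0.4255 mol
mass = 0.4255 × 32.04 = 13.63 g

13.63 g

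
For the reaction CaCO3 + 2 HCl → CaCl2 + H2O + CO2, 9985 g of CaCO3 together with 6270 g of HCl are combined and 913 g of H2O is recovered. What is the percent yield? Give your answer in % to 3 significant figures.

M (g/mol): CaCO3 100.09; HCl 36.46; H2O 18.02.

n(CaCO3) = 9985 / 100.09 = 99.76 mol
n(HCl) = 6270 / 36.46 = 172.0 mol
n/ν → CaCO3: 99.76, HCl: 86.00; HCl is limiting.
theoretical n(H2O) = (1/2) × 172.0 = 86.00 mol → 1550 g
% yield = 913 / 1550 × 100 = 58.90 %

58.9 %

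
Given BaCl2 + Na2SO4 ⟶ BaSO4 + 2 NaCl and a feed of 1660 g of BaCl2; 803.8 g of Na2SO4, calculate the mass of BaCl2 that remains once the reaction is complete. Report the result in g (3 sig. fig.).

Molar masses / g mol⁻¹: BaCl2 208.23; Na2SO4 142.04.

482 g

n(BaCl2) = 1660 / 208.23 = 7.972 mol
n(Na2SO4) = 803.8 / 142.04 = 5.659 mol
n/ν for BaCl2 = 7.972/1 = 7.972
n/ν for Na2SO4 = 5.659/1 = 5.659
Smallest n/ν is Na2SO4 → limiting reagent.
BaCl2 consumed = (1/1) × 5.659 = 5.659 mol
BaCl2 remaining = 7.972 − 5.659 = 2.313 mol
mass = 2.313 × 208.23 = 481.6 g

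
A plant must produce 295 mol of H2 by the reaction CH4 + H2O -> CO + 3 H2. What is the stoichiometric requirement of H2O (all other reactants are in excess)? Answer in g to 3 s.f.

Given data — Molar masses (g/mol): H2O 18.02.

n(H2) = 295.0 mol
n(H2O) = (1/3) × 295.0 = 98.33 mol
mass = 98.33 × 18.02 = 1772 g

1770 g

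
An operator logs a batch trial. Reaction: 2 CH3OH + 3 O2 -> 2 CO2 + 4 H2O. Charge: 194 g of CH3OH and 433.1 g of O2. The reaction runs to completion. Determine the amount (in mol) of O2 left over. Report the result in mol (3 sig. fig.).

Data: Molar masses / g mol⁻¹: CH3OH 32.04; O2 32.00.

4.45 mol

n(CH3OH) = 194.0 / 32.04 = 6.055 mol
n(O2) = 433.1 / 32.00 = 13.53 mol
n/ν for CH3OH = 6.055/2 = 3.028
n/ν for O2 = 13.53/3 = 4.510
Smallest n/ν is CH3OH → limiting reagent.
O2 consumed = (3/2) × 6.055 = 9.083 mol
O2 remaining = 13.53 − 9.083 = 4.447 mol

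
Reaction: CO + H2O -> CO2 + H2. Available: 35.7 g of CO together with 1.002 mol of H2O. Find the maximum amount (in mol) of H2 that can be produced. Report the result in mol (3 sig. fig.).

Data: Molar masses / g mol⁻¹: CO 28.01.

1.00 mol

n(CO) = 35.70 / 28.01 = 1.275 mol
n(H2O) = 1.002 mol
n/ν → CO: 1.275, H2O: 1.002; H2O is limiting.
n(H2) = (1/1) × 1.002 = 1.002 mol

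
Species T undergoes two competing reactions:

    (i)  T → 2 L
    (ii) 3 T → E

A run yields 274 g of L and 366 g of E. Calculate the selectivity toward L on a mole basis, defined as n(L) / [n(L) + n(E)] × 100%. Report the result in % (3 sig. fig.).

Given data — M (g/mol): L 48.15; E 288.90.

81.8 %

n(L) = 274 / 48.15 = 5.691 mol
n(E) = 366 / 288.90 = 1.267 mol
selectivity = 5.691/(5.691+1.267) × 100 = 81.79 %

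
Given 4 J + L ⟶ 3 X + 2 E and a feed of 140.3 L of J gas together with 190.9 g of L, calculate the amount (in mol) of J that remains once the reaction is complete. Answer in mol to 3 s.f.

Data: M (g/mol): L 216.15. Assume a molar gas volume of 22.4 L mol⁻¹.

n(J) = 140.3 / 22.4 = 6.263 mol
n(L) = 190.9 / 216.15 = 0.8832 mol
n/ν → J: 1.566, L: 0.8832; L is limiting.
J consumed = (4/1) × 0.8832 = 3.533 mol
J remaining = 6.263 − 3.533 = 2.730 mol

2.73 mol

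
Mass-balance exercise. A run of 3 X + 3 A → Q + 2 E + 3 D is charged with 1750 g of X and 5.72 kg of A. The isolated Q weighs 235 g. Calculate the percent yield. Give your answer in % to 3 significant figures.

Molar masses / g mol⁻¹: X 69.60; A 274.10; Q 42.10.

80.2 %

n(X) = 1750 / 69.60 = 25.14 mol
n(A) = 5.720×1000 / 274.10 = 20.87 mol
n/ν for X = 25.14/3 = 8.380
n/ν for A = 20.87/3 = 6.957
Smallest n/ν is A → limiting reagent.
theoretical n(Q) = (1/3) × 20.87 = 6.957 mol → 292.9 g
% yield = 235 / 292.9 × 100 = 80.23 %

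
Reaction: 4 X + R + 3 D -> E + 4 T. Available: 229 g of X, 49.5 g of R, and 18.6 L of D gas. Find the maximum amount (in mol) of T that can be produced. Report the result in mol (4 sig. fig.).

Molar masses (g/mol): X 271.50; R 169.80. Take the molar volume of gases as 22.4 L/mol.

0.8435 mol

n(X) = 229.0 / 271.50 = 0.8435 mol
n(R) = 49.50 / 169.80 = 0.2915 mol
n(D) = 18.60 / 22.4 = 0.8304 mol
n/ν for X = 0.8435/4 = 0.2109
n/ν for R = 0.2915/1 = 0.2915
n/ν for D = 0.8304/3 = 0.2768
Smallest n/ν is X → limiting reagent.
n(T) = (4/4) × 0.8435 = 0.8435 mol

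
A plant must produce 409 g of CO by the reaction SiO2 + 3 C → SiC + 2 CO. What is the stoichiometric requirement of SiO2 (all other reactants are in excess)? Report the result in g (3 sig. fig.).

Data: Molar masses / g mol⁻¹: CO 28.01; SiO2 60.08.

439 g

n(CO) = 409 / 28.01 = 14.60 mol
n(SiO2) = (1/2) × 14.60 = 7.300 mol
mass = 7.300 × 60.08 = 438.6 g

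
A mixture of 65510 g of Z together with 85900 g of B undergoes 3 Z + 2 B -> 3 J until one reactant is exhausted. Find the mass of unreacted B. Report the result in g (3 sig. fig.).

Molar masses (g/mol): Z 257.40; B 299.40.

n(Z) = 65510 / 257.40 = 254.5 mol
n(B) = 85900 / 299.40 = 286.9 mol
n/ν for Z = 254.5/3 = 84.83
n/ν for B = 286.9/2 = 143.5
Smallest n/ν is Z → limiting reagent.
B consumed = (2/3) × 254.5 = 169.7 mol
B remaining = 286.9 − 169.7 = 117.2 mol
mass = 117.2 × 299.40 = 35090 g

35100 g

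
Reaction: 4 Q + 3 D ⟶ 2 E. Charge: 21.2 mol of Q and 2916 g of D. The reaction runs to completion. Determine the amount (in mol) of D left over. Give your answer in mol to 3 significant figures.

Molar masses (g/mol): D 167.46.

1.51 mol

n(Q) = 21.20 mol
n(D) = 2916 / 167.46 = 17.41 mol
n/ν for Q = 21.20/4 = 5.300
n/ν for D = 17.41/3 = 5.803
Smallest n/ν is Q → limiting reagent.
D consumed = (3/4) × 21.20 = 15.90 mol
D remaining = 17.41 − 15.90 = 1.510 mol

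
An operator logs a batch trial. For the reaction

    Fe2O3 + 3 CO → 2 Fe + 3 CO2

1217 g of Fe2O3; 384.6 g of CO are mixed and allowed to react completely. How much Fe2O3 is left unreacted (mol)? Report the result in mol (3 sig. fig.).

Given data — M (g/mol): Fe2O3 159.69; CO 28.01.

n(Fe2O3) = 1217 / 159.69 = 7.621 mol
n(CO) = 384.6 / 28.01 = 13.73 mol
n/ν for Fe2O3 = 7.621/1 = 7.621
n/ν for CO = 13.73/3 = 4.577
Smallest n/ν is CO → limiting reagent.
Fe2O3 consumed = (1/3) × 13.73 = 4.577 mol
Fe2O3 remaining = 7.621 − 4.577 = 3.044 mol

3.04 mol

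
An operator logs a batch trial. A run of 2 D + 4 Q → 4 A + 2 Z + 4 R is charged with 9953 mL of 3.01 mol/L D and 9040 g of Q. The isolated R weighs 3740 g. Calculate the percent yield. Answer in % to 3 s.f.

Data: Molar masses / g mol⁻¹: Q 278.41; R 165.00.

n(D) = 3.01 × 9953/1000 = 29.96 mol
n(Q) = 9040 / 278.41 = 32.47 mol
n/ν for D = 29.96/2 = 14.98
n/ν for Q = 32.47/4 = 8.118
Smallest n/ν is Q → limiting reagent.
theoretical n(R) = (4/4) × 32.47 = 32.47 mol → 5358 g
% yield = 3740 / 5358 × 100 = 69.80 %

69.8 %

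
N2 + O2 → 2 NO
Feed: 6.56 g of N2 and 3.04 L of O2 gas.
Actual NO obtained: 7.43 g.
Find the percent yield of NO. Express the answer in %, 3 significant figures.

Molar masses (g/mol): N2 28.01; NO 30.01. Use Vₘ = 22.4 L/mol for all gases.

91.2 %

n(N2) = 6.560 / 28.01 = 0.2342 mol
n(O2) = 3.040 / 22.4 = 0.1357 mol
n/ν for N2 = 0.2342/1 = 0.2342
n/ν for O2 = 0.1357/1 = 0.1357
Smallest n/ν is O2 → limiting reagent.
theoretical n(NO) = (2/1) × 0.1357 = 0.2714 mol → 8.145 g
% yield = 7.43 / 8.145 × 100 = 91.22 %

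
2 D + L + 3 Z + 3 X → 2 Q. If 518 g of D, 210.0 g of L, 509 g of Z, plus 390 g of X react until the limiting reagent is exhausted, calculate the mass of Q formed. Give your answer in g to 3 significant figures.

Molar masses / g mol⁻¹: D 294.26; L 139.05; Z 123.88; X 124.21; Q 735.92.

n(D) = 518.0 / 294.26 = 1.760 mol
n(L) = 210.0 / 139.05 = 1.510 mol
n(Z) = 509.0 / 123.88 = 4.109 mol
n(X) = 390.0 / 124.21 = 3.140 mol
n/ν for D = 1.760/2 = 0.8800
n/ν for L = 1.510/1 = 1.510
n/ν for Z = 4.109/3 = 1.370
n/ν for X = 3.140/3 = 1.047
Smallest n/ν is D → limiting reagent.
n(Q) = (2/2) × 1.760 = 1.760 mol
mass = 1.760 × 735.92 = 1295 g

1300 g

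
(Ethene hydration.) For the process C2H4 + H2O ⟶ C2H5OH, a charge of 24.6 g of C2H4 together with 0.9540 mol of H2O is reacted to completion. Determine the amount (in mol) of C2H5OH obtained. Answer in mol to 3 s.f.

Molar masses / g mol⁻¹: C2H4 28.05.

n(C2H4) = 24.60 / 28.05 = 0.8770 mol
n(H2O) = 0.9540 mol
n/ν for C2H4 = 0.8770/1 = 0.8770
n/ν for H2O = 0.9540/1 = 0.9540
Smallest n/ν is C2H4 → limiting reagent.
n(C2H5OH) = (1/1) × 0.8770 = 0.8770 mol

0.877 mol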